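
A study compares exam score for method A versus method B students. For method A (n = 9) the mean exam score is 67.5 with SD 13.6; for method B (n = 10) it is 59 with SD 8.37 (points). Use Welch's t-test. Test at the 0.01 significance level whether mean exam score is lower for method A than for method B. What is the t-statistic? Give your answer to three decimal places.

1.619

Let group 1 = method A, group 2 = method B. H0: μ_1 = μ_2; H1: μ_1 < μ_2 (Welch's two-sample t-test, left-tailed).
t = (x̄_1 − x̄_2)/√(s_1²/n_1 + s_2²/n_2) = (67.5 − 59)/√(13.6²/9 + 8.37²/10) = 1.619
Welch–Satterthwaite df ≈ 13.04
p-value = P(T ≤ 1.619) ≈ 0.935
Since p ≈ 0.935 > α = 0.01, fail to reject H0; the data do not provide sufficient evidence against H0.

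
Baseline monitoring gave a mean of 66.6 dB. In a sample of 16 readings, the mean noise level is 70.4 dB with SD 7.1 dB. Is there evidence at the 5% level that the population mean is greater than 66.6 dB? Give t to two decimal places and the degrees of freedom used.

t = 2.14, df = 15

H0: μ = 66.6; H1: μ > 66.6 (one-sample t-test, right-tailed).
t = (x̄ − μ₀)/(s/√n) = (70.4 − 66.6)/(7.1/√16) = 2.14
df = n − 1 = 15
p-value = P(T ≥ 2.14) ≈ 0.0246
Since p ≈ 0.0246 < α = 0.05, reject H0; the evidence is statistically significant.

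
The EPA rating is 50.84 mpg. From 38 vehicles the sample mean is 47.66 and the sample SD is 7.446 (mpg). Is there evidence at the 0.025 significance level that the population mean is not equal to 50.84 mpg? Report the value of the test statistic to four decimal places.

-2.6327

H0: μ = 50.84; H1: μ ≠ 50.84 (one-sample t-test, two-sided).
t = (x̄ − μ₀)/(s/√n) = (47.66 − 50.84)/(7.446/√38) = -2.6327
df = n − 1 = 37
Two-sided p-value ≈ 0.0123
Since p ≈ 0.0123 < α = 0.025, reject H0; the data support H1.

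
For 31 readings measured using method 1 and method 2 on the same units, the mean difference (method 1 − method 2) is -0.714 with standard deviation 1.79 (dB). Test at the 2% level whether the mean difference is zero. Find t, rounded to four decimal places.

H0: μ_d = 0; H1: μ_d ≠ 0 (paired t-test on the differences, two-sided).
t = d̄/(s_d/√n) = -0.714/(1.79/√31) = -2.2209
df = n − 1 = 30
Two-sided p-value ≈ 0.0341
Since p ≈ 0.0341 > α = 0.02, fail to reject H0; the evidence is not statistically significant.

-2.2209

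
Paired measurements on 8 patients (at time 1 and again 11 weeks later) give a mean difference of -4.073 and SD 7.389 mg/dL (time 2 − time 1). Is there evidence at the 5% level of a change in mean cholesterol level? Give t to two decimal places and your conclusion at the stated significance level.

H0: μ_d = 0; H1: μ_d ≠ 0 (paired t-test on the differences, two-sided).
t = d̄/(s_d/√n) = -4.073/(7.389/√8) = -1.56
df = n − 1 = 7
Two-sided p-value ≈ 0.1629
Since p ≈ 0.1629 > α = 0.05, fail to reject H0; the evidence is not statistically significant.

t = -1.56; fail to reject H0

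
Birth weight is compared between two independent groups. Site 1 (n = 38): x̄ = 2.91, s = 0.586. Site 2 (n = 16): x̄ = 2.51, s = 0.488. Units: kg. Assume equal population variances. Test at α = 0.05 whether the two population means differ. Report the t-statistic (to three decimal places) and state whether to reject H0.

Let group 1 = site 1, group 2 = site 2. H0: μ_1 = μ_2; H1: μ_1 ≠ μ_2 (two-sample pooled-variance t-test, two-sided).
s_p² = [(38−1)·0.586² + (16−1)·0.488²]/(38+16−2) = 0.313035
t = (2.91 − 2.51)/√[0.313035·(1/38 + 1/16)] = 2.399
df = n₁ + n₂ − 2 = 52
Two-sided p-value ≈ 0.0201
Since p ≈ 0.0201 < α = 0.05, reject H0; the data support H1.

t = 2.399; reject H0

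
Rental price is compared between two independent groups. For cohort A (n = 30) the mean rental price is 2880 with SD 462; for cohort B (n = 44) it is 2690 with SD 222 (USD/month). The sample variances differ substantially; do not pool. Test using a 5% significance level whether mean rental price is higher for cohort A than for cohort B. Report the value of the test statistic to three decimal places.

2.094

Let group 1 = cohort A, group 2 = cohort B. H0: μ_1 = μ_2; H1: μ_1 > μ_2 (Welch's two-sample t-test, right-tailed).
t = (x̄_1 − x̄_2)/√(s_1²/n_1 + s_2²/n_2) = (2880 − 2690)/√(462²/30 + 222²/44) = 2.094
Welch–Satterthwaite df ≈ 38.21
p-value = P(T ≥ 2.094) ≈ 0.021
Since p ≈ 0.021 < α = 0.05, reject H0; the data support H1.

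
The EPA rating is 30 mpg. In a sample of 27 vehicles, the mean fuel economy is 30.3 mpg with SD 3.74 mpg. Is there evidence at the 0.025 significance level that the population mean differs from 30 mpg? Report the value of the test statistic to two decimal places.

0.42

H0: μ = 30; H1: μ ≠ 30 (one-sample t-test, two-sided).
t = (x̄ − μ₀)/(s/√n) = (30.3 − 30)/(3.74/√27) = 0.42
df = n − 1 = 26
Two-sided p-value ≈ 0.6802
Since p ≈ 0.6802 > α = 0.025, fail to reject H0; the data do not provide sufficient evidence against H0.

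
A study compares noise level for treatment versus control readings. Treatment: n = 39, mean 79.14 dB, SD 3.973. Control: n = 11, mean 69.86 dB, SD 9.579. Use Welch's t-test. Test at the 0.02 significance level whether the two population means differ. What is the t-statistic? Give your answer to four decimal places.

3.1379

Let group 1 = treatment, group 2 = control. H0: μ_1 = μ_2; H1: μ_1 ≠ μ_2 (Welch's two-sample t-test, two-sided).
t = (x̄_1 − x̄_2)/√(s_1²/n_1 + s_2²/n_2) = (79.14 − 69.86)/√(3.973²/39 + 9.579²/11) = 3.1379
Welch–Satterthwaite df ≈ 10.99
Two-sided p-value ≈ 0.0095
Since p ≈ 0.0095 < α = 0.02, reject H0; the data support H1.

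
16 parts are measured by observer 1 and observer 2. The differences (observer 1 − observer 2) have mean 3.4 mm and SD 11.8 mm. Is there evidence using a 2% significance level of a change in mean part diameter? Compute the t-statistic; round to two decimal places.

H0: μ_d = 0; H1: μ_d ≠ 0 (paired t-test on the differences, two-sided).
t = d̄/(s_d/√n) = 3.4/(11.8/√16) = 1.15
df = n − 1 = 15
Two-sided p-value ≈ 0.267
Since p ≈ 0.267 > α = 0.02, fail to reject H0; the evidence is not statistically significant.

1.15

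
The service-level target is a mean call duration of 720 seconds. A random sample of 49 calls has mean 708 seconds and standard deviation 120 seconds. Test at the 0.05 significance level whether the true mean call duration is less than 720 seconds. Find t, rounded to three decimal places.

H0: μ = 720; H1: μ < 720 (one-sample t-test, left-tailed).
t = (x̄ − μ₀)/(s/√n) = (708 − 720)/(120/√49) = -0.700
df = n − 1 = 48
p-value = P(T ≤ -0.700) ≈ 0.244
Since p ≈ 0.244 > α = 0.05, fail to reject H0; the data do not provide sufficient evidence against H0.

-0.700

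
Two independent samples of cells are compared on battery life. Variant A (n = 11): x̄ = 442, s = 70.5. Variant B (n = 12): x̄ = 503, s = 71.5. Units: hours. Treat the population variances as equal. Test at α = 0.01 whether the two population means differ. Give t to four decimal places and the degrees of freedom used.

t = -2.0575, df = 21

Let group 1 = variant A, group 2 = variant B. H0: μ_1 = μ_2; H1: μ_1 ≠ μ_2 (two-sample pooled-variance t-test, two-sided).
s_p² = [(11−1)·70.5² + (12−1)·71.5²]/(11+12−2) = 5044.63
t = (442 − 503)/√[5044.63·(1/11 + 1/12)] = -2.0575
df = n₁ + n₂ − 2 = 21
Two-sided p-value ≈ 0.0523
Since p ≈ 0.0523 > α = 0.01, fail to reject H0; the data do not provide sufficient evidence against H0.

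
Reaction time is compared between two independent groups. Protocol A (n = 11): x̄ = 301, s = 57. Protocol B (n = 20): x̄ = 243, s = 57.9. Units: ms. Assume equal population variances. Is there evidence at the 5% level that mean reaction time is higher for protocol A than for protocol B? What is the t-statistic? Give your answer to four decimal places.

2.6829

Let group 1 = protocol A, group 2 = protocol B. H0: μ_1 = μ_2; H1: μ_1 > μ_2 (two-sample pooled-variance t-test, right-tailed).
s_p² = [(11−1)·57² + (20−1)·57.9²]/(11+20−2) = 3316.75
t = (301 − 243)/√[3316.75·(1/11 + 1/20)] = 2.6829
df = n₁ + n₂ − 2 = 29
p-value = P(T ≥ 2.6829) ≈ 0.0060
Since p ≈ 0.0060 < α = 0.05, reject H0; the data support H1.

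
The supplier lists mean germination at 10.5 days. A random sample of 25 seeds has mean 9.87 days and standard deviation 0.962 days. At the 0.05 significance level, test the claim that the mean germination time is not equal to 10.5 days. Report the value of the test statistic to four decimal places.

-3.2744

H0: μ = 10.5; H1: μ ≠ 10.5 (one-sample t-test, two-sided).
t = (x̄ − μ₀)/(s/√n) = (9.87 − 10.5)/(0.962/√25) = -3.2744
df = n − 1 = 24
Two-sided p-value ≈ 0.003
Since p ≈ 0.003 < α = 0.05, reject H0; the data support H1.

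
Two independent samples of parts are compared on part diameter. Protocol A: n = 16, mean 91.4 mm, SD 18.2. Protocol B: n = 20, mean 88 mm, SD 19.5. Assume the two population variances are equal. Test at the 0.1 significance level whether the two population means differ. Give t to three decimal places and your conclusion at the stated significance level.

t = 0.535; fail to reject H0

Let group 1 = protocol A, group 2 = protocol B. H0: μ_1 = μ_2; H1: μ_1 ≠ μ_2 (two-sample pooled-variance t-test, two-sided).
s_p² = [(16−1)·18.2² + (20−1)·19.5²]/(16+20−2) = 358.628
t = (91.4 − 88)/√[358.628·(1/16 + 1/20)] = 0.535
df = n₁ + n₂ − 2 = 34
Two-sided p-value ≈ 0.5959
Since p ≈ 0.5959 > α = 0.1, fail to reject H0; the evidence is not statistically significant.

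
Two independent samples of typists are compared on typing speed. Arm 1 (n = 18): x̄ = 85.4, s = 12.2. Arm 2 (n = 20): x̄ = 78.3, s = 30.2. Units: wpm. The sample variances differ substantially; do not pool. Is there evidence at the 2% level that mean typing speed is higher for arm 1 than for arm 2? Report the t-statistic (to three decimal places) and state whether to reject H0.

t = 0.967; fail to reject H0

Let group 1 = arm 1, group 2 = arm 2. H0: μ_1 = μ_2; H1: μ_1 > μ_2 (Welch's two-sample t-test, right-tailed).
t = (x̄_1 − x̄_2)/√(s_1²/n_1 + s_2²/n_2) = (85.4 − 78.3)/√(12.2²/18 + 30.2²/20) = 0.967
Welch–Satterthwaite df ≈ 25.58
p-value = P(T ≥ 0.967) ≈ 0.171
Since p ≈ 0.171 > α = 0.02, fail to reject H0; the data do not provide sufficient evidence against H0.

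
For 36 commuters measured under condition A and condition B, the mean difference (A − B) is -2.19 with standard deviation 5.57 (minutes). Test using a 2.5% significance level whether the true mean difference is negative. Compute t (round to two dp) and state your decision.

H0: μ_d = 0; H1: μ_d < 0 (paired t-test on the differences, left-tailed).
t = d̄/(s_d/√n) = -2.19/(5.57/√36) = -2.36
df = n − 1 = 35
p-value = P(T ≤ -2.36) ≈ 0.012
Since p ≈ 0.012 < α = 0.025, reject H0; the data support H1.

t = -2.36; reject H0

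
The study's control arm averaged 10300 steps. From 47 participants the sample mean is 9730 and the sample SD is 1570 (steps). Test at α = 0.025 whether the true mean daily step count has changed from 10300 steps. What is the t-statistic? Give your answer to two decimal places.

H0: μ = 10300; H1: μ ≠ 10300 (one-sample t-test, two-sided).
t = (x̄ − μ₀)/(s/√n) = (9730 − 10300)/(1570/√47) = -2.49
df = n − 1 = 46
Two-sided p-value ≈ 0.0165
Since p ≈ 0.0165 < α = 0.025, reject H0; the data support H1.

-2.49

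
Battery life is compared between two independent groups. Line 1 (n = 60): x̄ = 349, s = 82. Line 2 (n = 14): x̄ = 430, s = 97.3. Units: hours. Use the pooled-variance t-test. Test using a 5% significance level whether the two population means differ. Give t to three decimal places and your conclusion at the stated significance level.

t = -3.212; reject H0

Let group 1 = line 1, group 2 = line 2. H0: μ_1 = μ_2; H1: μ_1 ≠ μ_2 (two-sample pooled-variance t-test, two-sided).
s_p² = [(60−1)·82² + (14−1)·97.3²]/(60+14−2) = 7219.32
t = (349 − 430)/√[7219.32·(1/60 + 1/14)] = -3.212
df = n₁ + n₂ − 2 = 72
Two-sided p-value ≈ 0.0020
Since p ≈ 0.0020 < α = 0.05, reject H0; the evidence is statistically significant.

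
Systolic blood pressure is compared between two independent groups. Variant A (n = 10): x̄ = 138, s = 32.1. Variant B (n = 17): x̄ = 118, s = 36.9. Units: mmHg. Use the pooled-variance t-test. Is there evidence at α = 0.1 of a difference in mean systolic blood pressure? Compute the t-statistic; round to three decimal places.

1.424

Let group 1 = variant A, group 2 = variant B. H0: μ_1 = μ_2; H1: μ_1 ≠ μ_2 (two-sample pooled-variance t-test, two-sided).
s_p² = [(10−1)·32.1² + (17−1)·36.9²]/(10+17−2) = 1242.38
t = (138 − 118)/√[1242.38·(1/10 + 1/17)] = 1.424
df = n₁ + n₂ − 2 = 25
Two-sided p-value ≈ 0.167
Since p ≈ 0.167 > α = 0.1, fail to reject H0; the evidence is not statistically significant.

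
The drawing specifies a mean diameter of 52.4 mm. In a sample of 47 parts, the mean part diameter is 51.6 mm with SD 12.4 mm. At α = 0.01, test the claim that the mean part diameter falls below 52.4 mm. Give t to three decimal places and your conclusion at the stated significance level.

t = -0.442; fail to reject H0

H0: μ = 52.4; H1: μ < 52.4 (one-sample t-test, left-tailed).
t = (x̄ − μ₀)/(s/√n) = (51.6 − 52.4)/(12.4/√47) = -0.442
df = n − 1 = 46
p-value = P(T ≤ -0.442) ≈ 0.330
Since p ≈ 0.330 > α = 0.01, fail to reject H0; the data do not provide sufficient evidence against H0.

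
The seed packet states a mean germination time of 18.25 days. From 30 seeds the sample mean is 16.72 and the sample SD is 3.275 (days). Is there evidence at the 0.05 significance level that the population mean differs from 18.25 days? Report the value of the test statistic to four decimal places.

H0: μ = 18.25; H1: μ ≠ 18.25 (one-sample t-test, two-sided).
t = (x̄ − μ₀)/(s/√n) = (16.72 − 18.25)/(3.275/√30) = -2.5588
df = n − 1 = 29
Two-sided p-value ≈ 0.0160
Since p ≈ 0.0160 < α = 0.05, reject H0; the evidence is statistically significant.

-2.5588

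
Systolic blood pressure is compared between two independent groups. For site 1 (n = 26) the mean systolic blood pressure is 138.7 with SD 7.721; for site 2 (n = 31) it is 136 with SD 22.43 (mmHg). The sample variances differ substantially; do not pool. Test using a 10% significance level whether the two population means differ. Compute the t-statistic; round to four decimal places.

Let group 1 = site 1, group 2 = site 2. H0: μ_1 = μ_2; H1: μ_1 ≠ μ_2 (Welch's two-sample t-test, two-sided).
t = (x̄_1 − x̄_2)/√(s_1²/n_1 + s_2²/n_2) = (138.7 − 136)/√(7.721²/26 + 22.43²/31) = 0.6274
Welch–Satterthwaite df ≈ 38.16
Two-sided p-value ≈ 0.534
Since p ≈ 0.534 > α = 0.1, fail to reject H0; the data do not provide sufficient evidence against H0.

0.6274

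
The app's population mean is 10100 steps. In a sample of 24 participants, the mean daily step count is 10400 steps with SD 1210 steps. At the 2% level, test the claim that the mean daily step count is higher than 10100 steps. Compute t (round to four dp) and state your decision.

t = 1.2146; fail to reject H0

H0: μ = 10100; H1: μ > 10100 (one-sample t-test, right-tailed).
t = (x̄ − μ₀)/(s/√n) = (10400 − 10100)/(1210/√24) = 1.2146
df = n − 1 = 23
p-value = P(T ≥ 1.2146) ≈ 0.118
Since p ≈ 0.118 > α = 0.02, fail to reject H0; the data do not provide sufficient evidence against H0.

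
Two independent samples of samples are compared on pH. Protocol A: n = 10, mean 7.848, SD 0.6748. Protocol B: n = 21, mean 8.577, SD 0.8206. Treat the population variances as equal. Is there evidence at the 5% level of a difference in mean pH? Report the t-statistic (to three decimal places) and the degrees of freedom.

Let group 1 = protocol A, group 2 = protocol B. H0: μ_1 = μ_2; H1: μ_1 ≠ μ_2 (two-sample pooled-variance t-test, two-sided).
s_p² = [(10−1)·0.6748² + (21−1)·0.8206²]/(10+21−2) = 0.60572
t = (7.848 − 8.577)/√[0.60572·(1/10 + 1/21)] = -2.438
df = n₁ + n₂ − 2 = 29
Two-sided p-value ≈ 0.021
Since p ≈ 0.021 < α = 0.05, reject H0; the evidence is statistically significant.

t = -2.438, df = 29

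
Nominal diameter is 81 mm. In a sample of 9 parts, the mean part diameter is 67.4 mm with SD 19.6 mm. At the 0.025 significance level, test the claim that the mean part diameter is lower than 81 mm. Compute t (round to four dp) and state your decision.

t = -2.0816; fail to reject H0

H0: μ = 81; H1: μ < 81 (one-sample t-test, left-tailed).
t = (x̄ − μ₀)/(s/√n) = (67.4 − 81)/(19.6/√9) = -2.0816
df = n − 1 = 8
p-value = P(T ≤ -2.0816) ≈ 0.0355
Since p ≈ 0.0355 > α = 0.025, fail to reject H0; the evidence is not statistically significant.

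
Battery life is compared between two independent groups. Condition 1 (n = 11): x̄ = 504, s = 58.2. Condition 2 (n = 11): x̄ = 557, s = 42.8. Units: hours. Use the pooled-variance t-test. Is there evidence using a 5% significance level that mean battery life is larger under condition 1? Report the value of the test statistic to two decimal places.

Let group 1 = condition 1, group 2 = condition 2. H0: μ_1 = μ_2; H1: μ_1 > μ_2 (two-sample pooled-variance t-test, right-tailed).
s_p² = [(11−1)·58.2² + (11−1)·42.8²]/(11+11−2) = 2609.54
t = (504 − 557)/√[2609.54·(1/11 + 1/11)] = -2.43
df = n₁ + n₂ − 2 = 20
p-value = P(T ≥ -2.43) ≈ 0.988
Since p ≈ 0.988 > α = 0.05, fail to reject H0; the evidence is not statistically significant.

-2.43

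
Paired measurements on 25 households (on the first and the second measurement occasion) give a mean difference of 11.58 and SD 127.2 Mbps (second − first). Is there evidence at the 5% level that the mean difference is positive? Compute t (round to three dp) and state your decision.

t = 0.455; fail to reject H0

H0: μ_d = 0; H1: μ_d > 0 (paired t-test on the differences, right-tailed).
t = d̄/(s_d/√n) = 11.58/(127.2/√25) = 0.455
df = n − 1 = 24
p-value = P(T ≥ 0.455) ≈ 0.327
Since p ≈ 0.327 > α = 0.05, fail to reject H0; the evidence is not statistically significant.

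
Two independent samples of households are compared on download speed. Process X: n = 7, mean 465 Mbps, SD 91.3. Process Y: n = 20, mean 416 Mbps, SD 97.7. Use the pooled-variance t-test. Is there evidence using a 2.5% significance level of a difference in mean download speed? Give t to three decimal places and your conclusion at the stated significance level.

t = 1.160; fail to reject H0

Let group 1 = process X, group 2 = process Y. H0: μ_1 = μ_2; H1: μ_1 ≠ μ_2 (two-sample pooled-variance t-test, two-sided).
s_p² = [(7−1)·91.3² + (20−1)·97.7²]/(7+20−2) = 9254.99
t = (465 − 416)/√[9254.99·(1/7 + 1/20)] = 1.160
df = n₁ + n₂ − 2 = 25
Two-sided p-value ≈ 0.257
Since p ≈ 0.257 > α = 0.025, fail to reject H0; the data do not provide sufficient evidence against H0.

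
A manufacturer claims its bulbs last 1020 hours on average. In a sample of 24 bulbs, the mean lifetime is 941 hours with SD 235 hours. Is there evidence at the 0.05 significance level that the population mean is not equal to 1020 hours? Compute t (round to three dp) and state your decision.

H0: μ = 1020; H1: μ ≠ 1020 (one-sample t-test, two-sided).
t = (x̄ − μ₀)/(s/√n) = (941 − 1020)/(235/√24) = -1.647
df = n − 1 = 23
Two-sided p-value ≈ 0.1132
Since p ≈ 0.1132 > α = 0.05, fail to reject H0; the data do not provide sufficient evidence against H0.

t = -1.647; fail to reject H0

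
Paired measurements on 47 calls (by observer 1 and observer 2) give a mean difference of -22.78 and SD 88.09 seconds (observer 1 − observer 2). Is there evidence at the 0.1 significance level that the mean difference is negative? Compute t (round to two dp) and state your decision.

H0: μ_d = 0; H1: μ_d < 0 (paired t-test on the differences, left-tailed).
t = d̄/(s_d/√n) = -22.78/(88.09/√47) = -1.77
df = n − 1 = 46
p-value = P(T ≤ -1.77) ≈ 0.0414
Since p ≈ 0.0414 < α = 0.1, reject H0; the evidence is statistically significant.

t = -1.77; reject H0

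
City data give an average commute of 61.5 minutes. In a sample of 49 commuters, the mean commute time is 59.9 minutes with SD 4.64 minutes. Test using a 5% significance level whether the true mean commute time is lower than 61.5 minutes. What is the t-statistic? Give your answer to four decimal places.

H0: μ = 61.5; H1: μ < 61.5 (one-sample t-test, left-tailed).
t = (x̄ − μ₀)/(s/√n) = (59.9 − 61.5)/(4.64/√49) = -2.4138
df = n − 1 = 48
p-value = P(T ≤ -2.4138) ≈ 0.010
Since p ≈ 0.010 < α = 0.05, reject H0; the evidence is statistically significant.

-2.4138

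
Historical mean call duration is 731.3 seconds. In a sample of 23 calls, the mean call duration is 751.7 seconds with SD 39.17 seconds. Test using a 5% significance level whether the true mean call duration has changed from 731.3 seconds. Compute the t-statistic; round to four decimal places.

2.4977

H0: μ = 731.3; H1: μ ≠ 731.3 (one-sample t-test, two-sided).
t = (x̄ − μ₀)/(s/√n) = (751.7 − 731.3)/(39.17/√23) = 2.4977
df = n − 1 = 22
Two-sided p-value ≈ 0.0205
Since p ≈ 0.0205 < α = 0.05, reject H0; the data support H1.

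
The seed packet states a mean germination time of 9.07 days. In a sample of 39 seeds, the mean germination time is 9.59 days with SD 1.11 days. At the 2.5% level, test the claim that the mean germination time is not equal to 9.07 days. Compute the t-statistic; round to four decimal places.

H0: μ = 9.07; H1: μ ≠ 9.07 (one-sample t-test, two-sided).
t = (x̄ − μ₀)/(s/√n) = (9.59 − 9.07)/(1.11/√39) = 2.9256
df = n − 1 = 38
Two-sided p-value ≈ 0.006
Since p ≈ 0.006 < α = 0.025, reject H0; the evidence is statistically significant.

2.9256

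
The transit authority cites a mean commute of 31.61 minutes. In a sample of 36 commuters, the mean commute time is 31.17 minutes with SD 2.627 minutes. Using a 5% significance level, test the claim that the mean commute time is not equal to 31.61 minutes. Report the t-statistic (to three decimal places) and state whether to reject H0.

t = -1.005; fail to reject H0

H0: μ = 31.61; H1: μ ≠ 31.61 (one-sample t-test, two-sided).
t = (x̄ − μ₀)/(s/√n) = (31.17 − 31.61)/(2.627/√36) = -1.005
df = n − 1 = 35
Two-sided p-value ≈ 0.3218
Since p ≈ 0.3218 > α = 0.05, fail to reject H0; the evidence is not statistically significant.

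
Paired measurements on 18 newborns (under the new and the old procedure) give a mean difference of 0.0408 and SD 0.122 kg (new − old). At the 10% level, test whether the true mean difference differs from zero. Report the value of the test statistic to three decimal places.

H0: μ_d = 0; H1: μ_d ≠ 0 (paired t-test on the differences, two-sided).
t = d̄/(s_d/√n) = 0.0408/(0.122/√18) = 1.419
df = n − 1 = 17
Two-sided p-value ≈ 0.1740
Since p ≈ 0.1740 > α = 0.1, fail to reject H0; the evidence is not statistically significant.

1.419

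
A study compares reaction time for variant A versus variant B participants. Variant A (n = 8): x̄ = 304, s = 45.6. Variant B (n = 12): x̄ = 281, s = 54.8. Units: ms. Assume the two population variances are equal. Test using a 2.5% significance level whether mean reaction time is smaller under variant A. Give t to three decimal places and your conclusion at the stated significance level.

t = 0.980; fail to reject H0

Let group 1 = variant A, group 2 = variant B. H0: μ_1 = μ_2; H1: μ_1 < μ_2 (two-sample pooled-variance t-test, left-tailed).
s_p² = [(8−1)·45.6² + (12−1)·54.8²]/(8+12−2) = 2643.83
t = (304 − 281)/√[2643.83·(1/8 + 1/12)] = 0.980
df = n₁ + n₂ − 2 = 18
p-value = P(T ≤ 0.980) ≈ 0.8300
Since p ≈ 0.8300 > α = 0.025, fail to reject H0; the evidence is not statistically significant.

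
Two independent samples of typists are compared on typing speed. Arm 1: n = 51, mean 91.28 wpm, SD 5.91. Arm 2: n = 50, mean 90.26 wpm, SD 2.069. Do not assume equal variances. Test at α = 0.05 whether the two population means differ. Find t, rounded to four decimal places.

1.1620

Let group 1 = arm 1, group 2 = arm 2. H0: μ_1 = μ_2; H1: μ_1 ≠ μ_2 (Welch's two-sample t-test, two-sided).
t = (x̄_1 − x̄_2)/√(s_1²/n_1 + s_2²/n_2) = (91.28 − 90.26)/√(5.91²/51 + 2.069²/50) = 1.1620
Welch–Satterthwaite df ≈ 62.29
Two-sided p-value ≈ 0.250
Since p ≈ 0.250 > α = 0.05, fail to reject H0; the data do not provide sufficient evidence against H0.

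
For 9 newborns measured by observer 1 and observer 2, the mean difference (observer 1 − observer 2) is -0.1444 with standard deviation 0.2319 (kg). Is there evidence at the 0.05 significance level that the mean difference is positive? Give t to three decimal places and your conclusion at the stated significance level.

H0: μ_d = 0; H1: μ_d > 0 (paired t-test on the differences, right-tailed).
t = d̄/(s_d/√n) = -0.1444/(0.2319/√9) = -1.868
df = n − 1 = 8
p-value = P(T ≥ -1.868) ≈ 0.951
Since p ≈ 0.951 > α = 0.05, fail to reject H0; the evidence is not statistically significant.

t = -1.868; fail to reject H0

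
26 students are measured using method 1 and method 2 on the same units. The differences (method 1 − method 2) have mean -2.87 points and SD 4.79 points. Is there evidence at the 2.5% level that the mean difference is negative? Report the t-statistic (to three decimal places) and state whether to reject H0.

H0: μ_d = 0; H1: μ_d < 0 (paired t-test on the differences, left-tailed).
t = d̄/(s_d/√n) = -2.87/(4.79/√26) = -3.055
df = n − 1 = 25
p-value = P(T ≤ -3.055) ≈ 0.0026
Since p ≈ 0.0026 < α = 0.025, reject H0; the data support H1.

t = -3.055; reject H0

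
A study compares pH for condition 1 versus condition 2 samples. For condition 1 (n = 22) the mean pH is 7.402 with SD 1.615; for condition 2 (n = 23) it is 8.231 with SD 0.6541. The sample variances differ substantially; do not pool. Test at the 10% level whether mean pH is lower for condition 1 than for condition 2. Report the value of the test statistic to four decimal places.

Let group 1 = condition 1, group 2 = condition 2. H0: μ_1 = μ_2; H1: μ_1 < μ_2 (Welch's two-sample t-test, left-tailed).
t = (x̄_1 − x̄_2)/√(s_1²/n_1 + s_2²/n_2) = (7.402 − 8.231)/√(1.615²/22 + 0.6541²/23) = -2.2384
Welch–Satterthwaite df ≈ 27.46
p-value = P(T ≤ -2.2384) ≈ 0.0167
Since p ≈ 0.0167 < α = 0.1, reject H0; the data support H1.

-2.2384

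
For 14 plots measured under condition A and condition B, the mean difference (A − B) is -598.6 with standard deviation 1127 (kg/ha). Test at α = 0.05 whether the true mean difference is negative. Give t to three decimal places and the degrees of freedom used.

H0: μ_d = 0; H1: μ_d < 0 (paired t-test on the differences, left-tailed).
t = d̄/(s_d/√n) = -598.6/(1127/√14) = -1.987
df = n − 1 = 13
p-value = P(T ≤ -1.987) ≈ 0.034
Since p ≈ 0.034 < α = 0.05, reject H0; the data support H1.

t = -1.987, df = 13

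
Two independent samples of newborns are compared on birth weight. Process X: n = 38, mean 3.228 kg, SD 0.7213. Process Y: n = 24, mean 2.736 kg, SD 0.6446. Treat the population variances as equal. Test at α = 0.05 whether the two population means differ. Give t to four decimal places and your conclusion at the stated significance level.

Let group 1 = process X, group 2 = process Y. H0: μ_1 = μ_2; H1: μ_1 ≠ μ_2 (two-sample pooled-variance t-test, two-sided).
s_p² = [(38−1)·0.7213² + (24−1)·0.6446²]/(38+24−2) = 0.480114
t = (3.228 − 2.736)/√[0.480114·(1/38 + 1/24)] = 2.7233
df = n₁ + n₂ − 2 = 60
Two-sided p-value ≈ 0.008
Since p ≈ 0.008 < α = 0.05, reject H0; the evidence is statistically significant.

t = 2.7233; reject H0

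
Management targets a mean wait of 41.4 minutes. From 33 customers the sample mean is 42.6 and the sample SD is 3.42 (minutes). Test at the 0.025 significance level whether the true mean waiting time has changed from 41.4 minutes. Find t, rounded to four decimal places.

H0: μ = 41.4; H1: μ ≠ 41.4 (one-sample t-test, two-sided).
t = (x̄ − μ₀)/(s/√n) = (42.6 − 41.4)/(3.42/√33) = 2.0156
df = n − 1 = 32
Two-sided p-value ≈ 0.0523
Since p ≈ 0.0523 > α = 0.025, fail to reject H0; the evidence is not statistically significant.

2.0156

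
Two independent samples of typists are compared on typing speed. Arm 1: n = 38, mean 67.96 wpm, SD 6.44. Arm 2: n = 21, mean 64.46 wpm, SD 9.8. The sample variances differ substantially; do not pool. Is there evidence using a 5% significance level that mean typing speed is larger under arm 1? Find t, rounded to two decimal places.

Let group 1 = arm 1, group 2 = arm 2. H0: μ_1 = μ_2; H1: μ_1 > μ_2 (Welch's two-sample t-test, right-tailed).
t = (x̄_1 − x̄_2)/√(s_1²/n_1 + s_2²/n_2) = (67.96 − 64.46)/√(6.44²/38 + 9.8²/21) = 1.47
Welch–Satterthwaite df ≈ 29.77
p-value = P(T ≥ 1.47) ≈ 0.076
Since p ≈ 0.076 > α = 0.05, fail to reject H0; the evidence is not statistically significant.

1.47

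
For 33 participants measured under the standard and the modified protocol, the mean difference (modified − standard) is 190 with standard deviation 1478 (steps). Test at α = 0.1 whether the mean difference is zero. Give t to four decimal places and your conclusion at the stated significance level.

H0: μ_d = 0; H1: μ_d ≠ 0 (paired t-test on the differences, two-sided).
t = d̄/(s_d/√n) = 190/(1478/√33) = 0.7385
df = n − 1 = 32
Two-sided p-value ≈ 0.466
Since p ≈ 0.466 > α = 0.1, fail to reject H0; the evidence is not statistically significant.

t = 0.7385; fail to reject H0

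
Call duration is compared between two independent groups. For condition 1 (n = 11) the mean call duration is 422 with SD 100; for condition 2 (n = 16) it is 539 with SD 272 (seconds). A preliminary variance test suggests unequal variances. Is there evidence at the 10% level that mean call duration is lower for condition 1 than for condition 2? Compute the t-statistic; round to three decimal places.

-1.573

Let group 1 = condition 1, group 2 = condition 2. H0: μ_1 = μ_2; H1: μ_1 < μ_2 (Welch's two-sample t-test, left-tailed).
t = (x̄_1 − x̄_2)/√(s_1²/n_1 + s_2²/n_2) = (422 − 539)/√(100²/11 + 272²/16) = -1.573
Welch–Satterthwaite df ≈ 20.30
p-value = P(T ≤ -1.573) ≈ 0.066
Since p ≈ 0.066 < α = 0.1, reject H0; the evidence is statistically significant.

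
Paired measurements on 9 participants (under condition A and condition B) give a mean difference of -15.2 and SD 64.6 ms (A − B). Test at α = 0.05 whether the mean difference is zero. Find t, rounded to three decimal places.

-0.706

H0: μ_d = 0; H1: μ_d ≠ 0 (paired t-test on the differences, two-sided).
t = d̄/(s_d/√n) = -15.2/(64.6/√9) = -0.706
df = n − 1 = 8
Two-sided p-value ≈ 0.5003
Since p ≈ 0.5003 > α = 0.05, fail to reject H0; the evidence is not statistically significant.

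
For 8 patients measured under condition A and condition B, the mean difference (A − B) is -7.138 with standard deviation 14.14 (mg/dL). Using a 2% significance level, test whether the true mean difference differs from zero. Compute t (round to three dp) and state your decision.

t = -1.428; fail to reject H0

H0: μ_d = 0; H1: μ_d ≠ 0 (paired t-test on the differences, two-sided).
t = d̄/(s_d/√n) = -7.138/(14.14/√8) = -1.428
df = n − 1 = 7
Two-sided p-value ≈ 0.1964
Since p ≈ 0.1964 > α = 0.02, fail to reject H0; the data do not provide sufficient evidence against H0.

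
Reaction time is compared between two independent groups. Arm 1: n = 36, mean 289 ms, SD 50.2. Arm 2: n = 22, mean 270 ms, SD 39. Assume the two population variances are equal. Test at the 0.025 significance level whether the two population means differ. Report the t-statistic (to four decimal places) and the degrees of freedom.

t = 1.5158, df = 56

Let group 1 = arm 1, group 2 = arm 2. H0: μ_1 = μ_2; H1: μ_1 ≠ μ_2 (two-sample pooled-variance t-test, two-sided).
s_p² = [(36−1)·50.2² + (22−1)·39²]/(36+22−2) = 2145.4
t = (289 − 270)/√[2145.4·(1/36 + 1/22)] = 1.5158
df = n₁ + n₂ − 2 = 56
Two-sided p-value ≈ 0.135
Since p ≈ 0.135 > α = 0.025, fail to reject H0; the evidence is not statistically significant.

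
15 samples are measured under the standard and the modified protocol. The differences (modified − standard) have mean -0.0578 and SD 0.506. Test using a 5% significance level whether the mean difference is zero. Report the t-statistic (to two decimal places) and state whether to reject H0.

t = -0.44; fail to reject H0

H0: μ_d = 0; H1: μ_d ≠ 0 (paired t-test on the differences, two-sided).
t = d̄/(s_d/√n) = -0.0578/(0.506/√15) = -0.44
df = n − 1 = 14
Two-sided p-value ≈ 0.665
Since p ≈ 0.665 > α = 0.05, fail to reject H0; the evidence is not statistically significant.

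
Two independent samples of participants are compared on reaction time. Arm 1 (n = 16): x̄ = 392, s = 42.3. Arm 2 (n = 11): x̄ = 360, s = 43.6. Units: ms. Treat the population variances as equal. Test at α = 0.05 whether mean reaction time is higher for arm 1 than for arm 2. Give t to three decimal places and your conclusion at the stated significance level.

t = 1.908; reject H0

Let group 1 = arm 1, group 2 = arm 2. H0: μ_1 = μ_2; H1: μ_1 > μ_2 (two-sample pooled-variance t-test, right-tailed).
s_p² = [(16−1)·42.3² + (11−1)·43.6²]/(16+11−2) = 1833.96
t = (392 − 360)/√[1833.96·(1/16 + 1/11)] = 1.908
df = n₁ + n₂ − 2 = 25
p-value = P(T ≥ 1.908) ≈ 0.0340
Since p ≈ 0.0340 < α = 0.05, reject H0; the data support H1.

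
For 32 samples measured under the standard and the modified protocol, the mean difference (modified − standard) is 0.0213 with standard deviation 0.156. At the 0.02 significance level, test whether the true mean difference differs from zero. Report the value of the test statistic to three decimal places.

H0: μ_d = 0; H1: μ_d ≠ 0 (paired t-test on the differences, two-sided).
t = d̄/(s_d/√n) = 0.0213/(0.156/√32) = 0.772
df = n − 1 = 31
Two-sided p-value ≈ 0.4457
Since p ≈ 0.4457 > α = 0.02, fail to reject H0; the evidence is not statistically significant.

0.772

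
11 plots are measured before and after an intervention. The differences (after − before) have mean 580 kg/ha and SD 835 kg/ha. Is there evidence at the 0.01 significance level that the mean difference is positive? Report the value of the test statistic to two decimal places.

H0: μ_d = 0; H1: μ_d > 0 (paired t-test on the differences, right-tailed).
t = d̄/(s_d/√n) = 580/(835/√11) = 2.30
df = n − 1 = 10
p-value = P(T ≥ 2.30) ≈ 0.0220
Since p ≈ 0.0220 > α = 0.01, fail to reject H0; the data do not provide sufficient evidence against H0.

2.30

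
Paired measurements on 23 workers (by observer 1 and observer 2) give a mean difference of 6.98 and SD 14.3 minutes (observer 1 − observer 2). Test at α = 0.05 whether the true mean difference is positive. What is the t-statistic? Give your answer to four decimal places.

H0: μ_d = 0; H1: μ_d > 0 (paired t-test on the differences, right-tailed).
t = d̄/(s_d/√n) = 6.98/(14.3/√23) = 2.3409
df = n − 1 = 22
p-value = P(T ≥ 2.3409) ≈ 0.014
Since p ≈ 0.014 < α = 0.05, reject H0; the data support H1.

2.3409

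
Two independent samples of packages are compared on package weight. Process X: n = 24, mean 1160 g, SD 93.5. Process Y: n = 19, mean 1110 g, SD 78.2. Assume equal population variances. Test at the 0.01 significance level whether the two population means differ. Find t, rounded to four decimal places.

1.8691

Let group 1 = process X, group 2 = process Y. H0: μ_1 = μ_2; H1: μ_1 ≠ μ_2 (two-sample pooled-variance t-test, two-sided).
s_p² = [(24−1)·93.5² + (19−1)·78.2²]/(24+19−2) = 7588.93
t = (1160 − 1110)/√[7588.93·(1/24 + 1/19)] = 1.8691
df = n₁ + n₂ − 2 = 41
Two-sided p-value ≈ 0.0688
Since p ≈ 0.0688 > α = 0.01, fail to reject H0; the evidence is not statistically significant.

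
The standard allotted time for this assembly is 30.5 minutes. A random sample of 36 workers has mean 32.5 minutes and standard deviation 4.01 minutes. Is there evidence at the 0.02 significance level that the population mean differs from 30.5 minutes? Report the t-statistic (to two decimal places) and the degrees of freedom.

t = 2.99, df = 35

H0: μ = 30.5; H1: μ ≠ 30.5 (one-sample t-test, two-sided).
t = (x̄ − μ₀)/(s/√n) = (32.5 − 30.5)/(4.01/√36) = 2.99
df = n − 1 = 35
Two-sided p-value ≈ 0.005
Since p ≈ 0.005 < α = 0.02, reject H0; the evidence is statistically significant.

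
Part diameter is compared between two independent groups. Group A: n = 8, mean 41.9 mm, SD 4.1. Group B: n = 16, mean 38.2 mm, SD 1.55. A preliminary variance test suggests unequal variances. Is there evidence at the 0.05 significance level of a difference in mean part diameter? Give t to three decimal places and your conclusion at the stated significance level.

Let group 1 = group A, group 2 = group B. H0: μ_1 = μ_2; H1: μ_1 ≠ μ_2 (Welch's two-sample t-test, two-sided).
t = (x̄_1 − x̄_2)/√(s_1²/n_1 + s_2²/n_2) = (41.9 − 38.2)/√(4.1²/8 + 1.55²/16) = 2.466
Welch–Satterthwaite df ≈ 8.02
Two-sided p-value ≈ 0.039
Since p ≈ 0.039 < α = 0.05, reject H0; the data support H1.

t = 2.466; reject H0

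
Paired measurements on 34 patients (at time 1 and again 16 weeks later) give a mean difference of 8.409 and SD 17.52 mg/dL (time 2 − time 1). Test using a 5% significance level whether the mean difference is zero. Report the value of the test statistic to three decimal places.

H0: μ_d = 0; H1: μ_d ≠ 0 (paired t-test on the differences, two-sided).
t = d̄/(s_d/√n) = 8.409/(17.52/√34) = 2.799
df = n − 1 = 33
Two-sided p-value ≈ 0.009
Since p ≈ 0.009 < α = 0.05, reject H0; the data support H1.

2.799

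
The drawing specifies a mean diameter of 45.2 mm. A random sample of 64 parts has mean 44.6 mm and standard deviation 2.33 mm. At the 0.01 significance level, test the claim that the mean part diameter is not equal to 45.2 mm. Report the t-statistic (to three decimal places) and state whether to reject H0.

H0: μ = 45.2; H1: μ ≠ 45.2 (one-sample t-test, two-sided).
t = (x̄ − μ₀)/(s/√n) = (44.6 − 45.2)/(2.33/√64) = -2.060
df = n − 1 = 63
Two-sided p-value ≈ 0.044
Since p ≈ 0.044 > α = 0.01, fail to reject H0; the data do not provide sufficient evidence against H0.

t = -2.060; fail to reject H0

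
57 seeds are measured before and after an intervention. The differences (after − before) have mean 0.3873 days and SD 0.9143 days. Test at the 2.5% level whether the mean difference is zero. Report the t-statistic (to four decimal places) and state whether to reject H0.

H0: μ_d = 0; H1: μ_d ≠ 0 (paired t-test on the differences, two-sided).
t = d̄/(s_d/√n) = 0.3873/(0.9143/√57) = 3.1981
df = n − 1 = 56
Two-sided p-value ≈ 0.0023
Since p ≈ 0.0023 < α = 0.025, reject H0; the evidence is statistically significant.

t = 3.1981; reject H0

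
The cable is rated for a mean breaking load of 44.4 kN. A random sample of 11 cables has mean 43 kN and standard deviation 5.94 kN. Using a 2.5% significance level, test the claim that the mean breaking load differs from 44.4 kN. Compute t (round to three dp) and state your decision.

t = -0.782; fail to reject H0

H0: μ = 44.4; H1: μ ≠ 44.4 (one-sample t-test, two-sided).
t = (x̄ − μ₀)/(s/√n) = (43 − 44.4)/(5.94/√11) = -0.782
df = n − 1 = 10
Two-sided p-value ≈ 0.453
Since p ≈ 0.453 > α = 0.025, fail to reject H0; the evidence is not statistically significant.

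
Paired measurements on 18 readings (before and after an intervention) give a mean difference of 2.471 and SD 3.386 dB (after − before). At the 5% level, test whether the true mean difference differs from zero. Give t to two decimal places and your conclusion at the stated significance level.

t = 3.10; reject H0

H0: μ_d = 0; H1: μ_d ≠ 0 (paired t-test on the differences, two-sided).
t = d̄/(s_d/√n) = 2.471/(3.386/√18) = 3.10
df = n − 1 = 17
Two-sided p-value ≈ 0.0066
Since p ≈ 0.0066 < α = 0.05, reject H0; the data support H1.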